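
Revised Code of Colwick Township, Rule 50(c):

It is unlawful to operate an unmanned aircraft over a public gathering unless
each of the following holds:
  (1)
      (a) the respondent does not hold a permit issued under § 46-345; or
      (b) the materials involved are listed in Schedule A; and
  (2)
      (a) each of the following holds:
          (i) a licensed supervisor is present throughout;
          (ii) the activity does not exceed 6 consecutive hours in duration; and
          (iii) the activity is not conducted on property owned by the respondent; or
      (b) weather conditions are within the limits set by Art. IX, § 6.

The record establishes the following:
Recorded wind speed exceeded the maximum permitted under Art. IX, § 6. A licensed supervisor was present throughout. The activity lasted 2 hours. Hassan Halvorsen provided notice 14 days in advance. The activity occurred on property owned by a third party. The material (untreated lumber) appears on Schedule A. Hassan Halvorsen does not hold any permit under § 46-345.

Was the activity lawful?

(a) not (holds permit) — holds.
(b) Schedule A material — met.
(1) = T OR T = true.
(i) supervisor present — met.
(ii) ≤ 6 hrs duration — satisfied.
(iii) not (own property) — holds.
(a) = T AND T AND T = true.
(b) weather ok — not met.
(2): T OR F → true.
Overall: T AND T → true.

Yes — lawful.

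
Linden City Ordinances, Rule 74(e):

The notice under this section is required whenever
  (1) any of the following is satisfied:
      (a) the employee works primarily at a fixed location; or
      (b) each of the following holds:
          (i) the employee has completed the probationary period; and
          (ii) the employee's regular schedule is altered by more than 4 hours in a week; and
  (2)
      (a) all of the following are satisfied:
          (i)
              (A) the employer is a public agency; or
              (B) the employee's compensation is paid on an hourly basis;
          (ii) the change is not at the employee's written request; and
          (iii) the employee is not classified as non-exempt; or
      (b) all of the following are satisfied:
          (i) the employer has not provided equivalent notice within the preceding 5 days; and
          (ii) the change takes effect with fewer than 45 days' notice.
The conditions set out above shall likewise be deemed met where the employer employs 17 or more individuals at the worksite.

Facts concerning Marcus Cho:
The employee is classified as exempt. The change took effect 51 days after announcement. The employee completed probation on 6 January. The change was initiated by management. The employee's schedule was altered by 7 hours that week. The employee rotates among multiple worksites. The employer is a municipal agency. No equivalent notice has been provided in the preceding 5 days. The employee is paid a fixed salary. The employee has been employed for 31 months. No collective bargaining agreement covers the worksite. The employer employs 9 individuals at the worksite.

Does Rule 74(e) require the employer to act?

Yes — required.

(a) fixed location — not satisfied.
(i) past probation — satisfied.
(ii) schedule shift > 4h — holds.
(b) = T AND T = true.
So (1) is satisfied (F OR T).
(A) public agency — satisfied.
(B) hourly-paid — not met.
(i): T OR F → true.
(ii) not employee-requested — holds.
(iii) not (non-exempt) — holds.
(a): T AND T AND T → true.
(i) no recent notice — met.
(ii) < 45 days' notice — fails.
(b) = T AND F = false.
(2): T OR F → true.
Overall = T AND T = true.
Exception (≥ 17 at site) — not satisfied.
Result: main true OR exception false → true.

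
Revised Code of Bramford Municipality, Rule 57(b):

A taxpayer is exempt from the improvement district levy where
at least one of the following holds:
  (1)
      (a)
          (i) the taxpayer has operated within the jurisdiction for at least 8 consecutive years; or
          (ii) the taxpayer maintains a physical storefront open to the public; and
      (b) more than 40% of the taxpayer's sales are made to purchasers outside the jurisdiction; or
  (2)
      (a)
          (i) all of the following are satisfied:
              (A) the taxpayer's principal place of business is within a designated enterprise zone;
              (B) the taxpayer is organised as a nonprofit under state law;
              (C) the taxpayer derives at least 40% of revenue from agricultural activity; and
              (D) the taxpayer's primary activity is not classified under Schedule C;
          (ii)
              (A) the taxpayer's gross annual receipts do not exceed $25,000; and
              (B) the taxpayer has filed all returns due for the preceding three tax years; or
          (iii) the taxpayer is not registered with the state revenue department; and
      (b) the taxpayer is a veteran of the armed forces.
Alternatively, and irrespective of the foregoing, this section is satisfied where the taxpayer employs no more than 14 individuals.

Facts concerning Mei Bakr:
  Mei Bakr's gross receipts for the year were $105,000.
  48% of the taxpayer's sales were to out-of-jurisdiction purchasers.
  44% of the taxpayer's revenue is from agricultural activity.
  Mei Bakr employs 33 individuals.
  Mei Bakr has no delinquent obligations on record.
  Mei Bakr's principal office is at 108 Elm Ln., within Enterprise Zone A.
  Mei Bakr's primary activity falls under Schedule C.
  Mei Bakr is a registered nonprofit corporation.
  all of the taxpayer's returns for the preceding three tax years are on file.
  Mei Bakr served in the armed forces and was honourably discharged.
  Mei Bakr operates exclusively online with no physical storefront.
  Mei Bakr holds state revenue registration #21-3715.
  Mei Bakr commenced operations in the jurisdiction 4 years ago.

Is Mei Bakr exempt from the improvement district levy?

No — not exempt.

(i) ≥ 8 yrs in jurisdiction — fails.
(ii) has storefront — fails.
(a) = F OR F = false.
(b) >40% out-of-jur. sales — satisfied.
(1) = F AND T = false.
(A) in enterprise zone — met.
(B) nonprofit — satisfied.
(C) ≥40% agricultural — met.
(D) not (Schedule C activity) — not met.
So (i) is not satisfied (T AND T AND T AND F).
(A) receipts ≤ $25,000 — not satisfied.
(B) returns current — holds.
So (ii) is not satisfied (F AND T).
(iii) not (state-registered) — not satisfied.
(a) = F OR F OR F = false.
(b) veteran — satisfied.
(2): F AND T → false.
So Overall is not satisfied (F OR F).
Exception (≤ 14 employees) — not satisfied.
Result: main false OR exception false → false.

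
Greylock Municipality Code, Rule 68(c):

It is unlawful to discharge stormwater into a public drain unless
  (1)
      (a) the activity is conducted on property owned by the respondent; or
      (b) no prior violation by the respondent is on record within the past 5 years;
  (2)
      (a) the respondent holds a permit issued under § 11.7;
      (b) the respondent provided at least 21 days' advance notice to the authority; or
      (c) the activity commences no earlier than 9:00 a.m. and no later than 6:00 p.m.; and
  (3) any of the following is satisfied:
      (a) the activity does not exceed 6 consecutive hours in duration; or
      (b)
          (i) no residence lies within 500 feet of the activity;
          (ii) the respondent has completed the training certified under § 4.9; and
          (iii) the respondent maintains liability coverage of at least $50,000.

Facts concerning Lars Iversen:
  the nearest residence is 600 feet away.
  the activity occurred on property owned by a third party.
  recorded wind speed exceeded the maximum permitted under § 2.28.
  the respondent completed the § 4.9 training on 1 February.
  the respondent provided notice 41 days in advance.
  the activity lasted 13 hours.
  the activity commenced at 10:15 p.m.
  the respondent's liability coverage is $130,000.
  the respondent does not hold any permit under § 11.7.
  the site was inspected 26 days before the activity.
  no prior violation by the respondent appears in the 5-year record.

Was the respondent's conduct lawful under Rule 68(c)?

Yes — lawful.

(a) own property — not met.
(b) no prior violation — met.
(1) = F OR T = true.
(a) holds permit — not satisfied.
(b) ≥21 days' notice — holds.
(c) start within hours — not met.
(2): F OR T OR F → true.
(a) ≤ 6 hrs duration — not satisfied.
(i) no residence in 500 ft — satisfied.
(ii) training certified — met.
(iii) coverage ≥ $50,000 — satisfied.
(b) = T AND T AND T = true.
(3) = F OR T = true.
Overall: T AND T AND T → true.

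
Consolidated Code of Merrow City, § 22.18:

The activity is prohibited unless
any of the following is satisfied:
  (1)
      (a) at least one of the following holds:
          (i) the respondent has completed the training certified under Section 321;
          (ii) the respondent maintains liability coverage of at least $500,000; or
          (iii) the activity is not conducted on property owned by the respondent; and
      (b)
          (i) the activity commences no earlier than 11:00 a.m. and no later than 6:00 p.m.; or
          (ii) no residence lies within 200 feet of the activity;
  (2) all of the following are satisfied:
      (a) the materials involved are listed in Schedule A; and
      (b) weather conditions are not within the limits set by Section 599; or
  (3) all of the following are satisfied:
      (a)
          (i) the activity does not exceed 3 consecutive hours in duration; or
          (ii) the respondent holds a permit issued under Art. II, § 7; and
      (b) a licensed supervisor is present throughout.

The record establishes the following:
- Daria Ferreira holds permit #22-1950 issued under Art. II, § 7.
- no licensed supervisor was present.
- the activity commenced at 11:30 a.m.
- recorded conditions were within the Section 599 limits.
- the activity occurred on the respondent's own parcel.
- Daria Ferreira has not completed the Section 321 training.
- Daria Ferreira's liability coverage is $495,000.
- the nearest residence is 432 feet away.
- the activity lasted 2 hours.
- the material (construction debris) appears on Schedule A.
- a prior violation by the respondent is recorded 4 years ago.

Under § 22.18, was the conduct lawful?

(i) training certified — not met.
(ii) coverage ≥ $500,000 — not met.
(iii) not (own property) — fails.
(a) = F OR F OR F = false.
(i) start within hours — satisfied.
(ii) no residence in 200 ft — holds.
(b): T OR T → true.
(1) = F AND T = false.
(a) Schedule A material — met.
(b) not (weather ok) — not met.
(2) = T AND F = false.
(i) ≤ 3 hrs duration — met.
(ii) holds permit — holds.
(a) = T OR T = true.
(b) supervisor present — not satisfied.
So (3) is not satisfied (T AND F).
Overall: F OR F OR F → false.

No — unlawful.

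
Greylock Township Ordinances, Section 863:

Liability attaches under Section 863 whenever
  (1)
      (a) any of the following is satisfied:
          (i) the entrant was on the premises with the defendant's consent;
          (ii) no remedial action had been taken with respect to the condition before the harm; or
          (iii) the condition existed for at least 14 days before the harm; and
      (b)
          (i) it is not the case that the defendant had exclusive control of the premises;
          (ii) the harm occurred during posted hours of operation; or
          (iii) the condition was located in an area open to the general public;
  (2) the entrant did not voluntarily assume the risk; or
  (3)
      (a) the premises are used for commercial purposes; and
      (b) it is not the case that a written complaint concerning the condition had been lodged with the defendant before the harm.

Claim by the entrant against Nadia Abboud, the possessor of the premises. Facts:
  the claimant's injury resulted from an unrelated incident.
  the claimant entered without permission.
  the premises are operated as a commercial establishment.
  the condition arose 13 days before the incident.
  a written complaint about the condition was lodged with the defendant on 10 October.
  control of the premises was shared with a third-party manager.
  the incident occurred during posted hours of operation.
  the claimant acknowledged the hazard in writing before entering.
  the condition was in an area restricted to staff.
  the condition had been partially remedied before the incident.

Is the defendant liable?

(i) consent to enter — fails.
(ii) no remedial action — not met.
(iii) condition ≥14 days old — fails.
(a) = F OR F OR F = false.
(i) not (exclusive control) — met.
(ii) during posted hours — met.
(iii) public area — not satisfied.
(b) = T OR T OR F = true.
(1) = F AND T = false.
(2) no assumed risk — not satisfied.
(a) commercial use — met.
(b) not (complaint lodged) — not met.
So (3) is not satisfied (T AND F).
Overall: F OR F OR F → false.

No — not liable.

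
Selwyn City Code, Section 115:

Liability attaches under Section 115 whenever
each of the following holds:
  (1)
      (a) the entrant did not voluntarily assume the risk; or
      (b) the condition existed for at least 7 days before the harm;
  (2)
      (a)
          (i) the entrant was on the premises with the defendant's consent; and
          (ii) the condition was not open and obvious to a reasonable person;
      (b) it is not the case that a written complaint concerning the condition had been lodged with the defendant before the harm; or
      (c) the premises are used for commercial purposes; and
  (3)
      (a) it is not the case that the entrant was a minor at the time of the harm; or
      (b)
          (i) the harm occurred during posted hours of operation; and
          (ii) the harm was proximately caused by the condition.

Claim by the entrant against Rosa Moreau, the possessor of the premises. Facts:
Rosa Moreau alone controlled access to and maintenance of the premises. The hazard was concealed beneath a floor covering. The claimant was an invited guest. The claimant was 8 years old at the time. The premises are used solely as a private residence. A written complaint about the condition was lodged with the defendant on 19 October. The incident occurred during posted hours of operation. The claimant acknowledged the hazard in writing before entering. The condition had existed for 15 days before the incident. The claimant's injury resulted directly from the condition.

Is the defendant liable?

(a) no assumed risk — not satisfied.
(b) condition ≥7 days old — met.
(1): F OR T → true.
(i) consent to enter — holds.
(ii) not open/obvious — met.
(a): T AND T → true.
(b) not (complaint lodged) — not met.
(c) commercial use — not satisfied.
(2) = T OR F OR F = true.
(a) not (entrant a minor) — not satisfied.
(i) during posted hours — holds.
(ii) proximate cause — met.
So (b) is satisfied (T AND T).
(3): F OR T → true.
So Overall is satisfied (T AND T AND T).

Yes — liable.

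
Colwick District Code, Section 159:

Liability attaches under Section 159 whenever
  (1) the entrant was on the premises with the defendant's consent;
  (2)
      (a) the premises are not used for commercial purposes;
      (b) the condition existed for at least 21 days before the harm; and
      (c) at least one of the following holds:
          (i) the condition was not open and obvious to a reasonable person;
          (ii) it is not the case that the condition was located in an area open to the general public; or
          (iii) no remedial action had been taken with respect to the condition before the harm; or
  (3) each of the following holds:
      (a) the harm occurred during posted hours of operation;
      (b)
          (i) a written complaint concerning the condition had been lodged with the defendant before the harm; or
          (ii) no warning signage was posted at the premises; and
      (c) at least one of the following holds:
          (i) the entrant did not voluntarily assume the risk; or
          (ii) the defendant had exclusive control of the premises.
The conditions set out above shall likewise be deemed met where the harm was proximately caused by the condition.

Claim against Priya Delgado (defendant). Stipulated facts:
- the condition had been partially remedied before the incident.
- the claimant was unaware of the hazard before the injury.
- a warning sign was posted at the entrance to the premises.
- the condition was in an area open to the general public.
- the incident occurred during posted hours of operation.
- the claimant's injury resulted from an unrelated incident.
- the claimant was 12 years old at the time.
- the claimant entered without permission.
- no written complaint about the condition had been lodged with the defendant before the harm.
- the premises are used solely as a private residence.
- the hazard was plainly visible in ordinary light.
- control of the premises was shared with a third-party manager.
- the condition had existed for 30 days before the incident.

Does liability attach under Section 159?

No — not liable.

(1) consent to enter — not satisfied.
(a) not (commercial use) — met.
(b) condition ≥21 days old — holds.
(i) not open/obvious — not satisfied.
(ii) not (public area) — not satisfied.
(iii) no remedial action — not satisfied.
(c) = F OR F OR F = false.
(2): T AND T AND F → false.
(a) during posted hours — met.
(i) complaint lodged — not met.
(ii) no signage posted — not met.
So (b) is not satisfied (F OR F).
(i) no assumed risk — met.
(ii) exclusive control — not satisfied.
So (c) is satisfied (T OR F).
(3) = T AND F AND T = false.
Overall: F OR F OR F → false.
Exception (proximate cause) — not satisfied.
Result: main false OR exception false → false.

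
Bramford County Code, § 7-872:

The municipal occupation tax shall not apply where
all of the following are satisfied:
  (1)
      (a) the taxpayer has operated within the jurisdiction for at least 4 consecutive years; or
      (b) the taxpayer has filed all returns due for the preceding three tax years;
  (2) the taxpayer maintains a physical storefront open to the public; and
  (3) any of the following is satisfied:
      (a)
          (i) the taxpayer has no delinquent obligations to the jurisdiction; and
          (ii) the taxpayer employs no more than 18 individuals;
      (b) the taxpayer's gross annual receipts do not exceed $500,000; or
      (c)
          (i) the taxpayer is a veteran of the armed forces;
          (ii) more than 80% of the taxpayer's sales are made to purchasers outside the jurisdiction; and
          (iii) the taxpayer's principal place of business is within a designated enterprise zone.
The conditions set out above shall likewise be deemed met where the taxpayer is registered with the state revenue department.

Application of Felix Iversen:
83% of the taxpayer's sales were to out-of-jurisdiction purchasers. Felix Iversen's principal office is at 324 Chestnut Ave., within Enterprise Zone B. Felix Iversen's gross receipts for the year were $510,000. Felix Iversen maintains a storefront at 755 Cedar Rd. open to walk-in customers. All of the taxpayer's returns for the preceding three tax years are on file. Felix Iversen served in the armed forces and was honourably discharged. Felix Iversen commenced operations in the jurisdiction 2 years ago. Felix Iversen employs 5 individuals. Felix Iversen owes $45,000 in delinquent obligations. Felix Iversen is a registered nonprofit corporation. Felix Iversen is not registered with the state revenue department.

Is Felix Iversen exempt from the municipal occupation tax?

Yes — exempt.

(a) ≥ 4 yrs in jurisdiction — not met.
(b) returns current — holds.
(1) = F OR T = true.
(2) has storefront — holds.
(i) no delinquency — not met.
(ii) ≤ 18 employees — met.
So (a) is not satisfied (F AND T).
(b) receipts ≤ $500,000 — not satisfied.
(i) veteran — satisfied.
(ii) >80% out-of-jur. sales — holds.
(iii) in enterprise zone — holds.
(c) = T AND T AND T = true.
(3): F OR F OR T → true.
Overall: T AND T AND T → true.
Exception (state-registered) — not satisfied.
Result: main true OR exception false → true.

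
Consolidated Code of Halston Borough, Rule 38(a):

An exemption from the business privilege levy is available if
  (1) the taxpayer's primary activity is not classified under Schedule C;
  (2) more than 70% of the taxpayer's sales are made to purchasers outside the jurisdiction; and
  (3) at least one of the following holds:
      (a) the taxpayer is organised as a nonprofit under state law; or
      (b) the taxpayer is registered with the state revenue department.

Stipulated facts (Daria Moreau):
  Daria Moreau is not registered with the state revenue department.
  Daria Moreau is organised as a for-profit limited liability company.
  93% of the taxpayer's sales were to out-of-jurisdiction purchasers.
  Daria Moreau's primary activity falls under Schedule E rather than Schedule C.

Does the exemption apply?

No — not exempt.

(1) not (Schedule C activity) — met.
(2) >70% out-of-jur. sales — holds.
(a) nonprofit — fails.
(b) state-registered — fails.
(3) = F OR F = false.
So Overall is not satisfied (T AND T AND F).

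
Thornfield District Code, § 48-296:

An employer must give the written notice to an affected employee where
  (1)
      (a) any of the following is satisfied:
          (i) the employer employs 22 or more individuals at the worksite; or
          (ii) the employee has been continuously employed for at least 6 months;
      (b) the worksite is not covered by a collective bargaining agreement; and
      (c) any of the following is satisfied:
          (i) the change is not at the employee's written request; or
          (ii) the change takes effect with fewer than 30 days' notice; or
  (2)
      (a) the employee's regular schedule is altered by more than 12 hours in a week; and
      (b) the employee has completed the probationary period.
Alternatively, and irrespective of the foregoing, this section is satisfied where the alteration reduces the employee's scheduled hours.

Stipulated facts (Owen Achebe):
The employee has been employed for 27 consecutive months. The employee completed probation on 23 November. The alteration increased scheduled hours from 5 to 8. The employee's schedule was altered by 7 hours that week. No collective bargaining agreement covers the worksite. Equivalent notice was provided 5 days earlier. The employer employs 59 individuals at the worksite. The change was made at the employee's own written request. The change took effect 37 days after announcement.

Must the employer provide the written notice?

No — not required.

(i) ≥ 22 at site — met.
(ii) tenure ≥ 6 mo. — holds.
So (a) is satisfied (T OR T).
(b) no CBA — satisfied.
(i) not employee-requested — not satisfied.
(ii) < 30 days' notice — fails.
(c): F OR F → false.
(1): T AND T AND F → false.
(a) schedule shift > 12h — fails.
(b) past probation — satisfied.
So (2) is not satisfied (F AND T).
So Overall is not satisfied (F OR F).
Exception (hours reduced) — not satisfied.
Result: main false OR exception false → false.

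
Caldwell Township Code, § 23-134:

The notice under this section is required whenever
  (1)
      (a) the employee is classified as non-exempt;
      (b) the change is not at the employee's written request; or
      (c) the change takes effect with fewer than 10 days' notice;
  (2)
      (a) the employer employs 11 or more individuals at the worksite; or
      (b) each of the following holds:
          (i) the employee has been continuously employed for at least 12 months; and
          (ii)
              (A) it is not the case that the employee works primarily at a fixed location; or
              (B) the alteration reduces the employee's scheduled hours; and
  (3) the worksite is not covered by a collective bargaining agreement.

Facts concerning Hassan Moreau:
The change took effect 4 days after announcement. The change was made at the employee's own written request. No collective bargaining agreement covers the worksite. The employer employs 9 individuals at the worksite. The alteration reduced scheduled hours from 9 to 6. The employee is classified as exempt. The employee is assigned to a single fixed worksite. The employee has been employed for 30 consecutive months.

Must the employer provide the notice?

(a) non-exempt — not met.
(b) not employee-requested — not met.
(c) < 10 days' notice — met.
(1) = F OR F OR T = true.
(a) ≥ 11 at site — fails.
(i) tenure ≥ 12 mo. — met.
(A) not (fixed location) — not met.
(B) hours reduced — holds.
So (ii) is satisfied (F OR T).
(b) = T AND T = true.
(2): F OR T → true.
(3) no CBA — holds.
Overall = T AND T AND T = true.

Yes — required.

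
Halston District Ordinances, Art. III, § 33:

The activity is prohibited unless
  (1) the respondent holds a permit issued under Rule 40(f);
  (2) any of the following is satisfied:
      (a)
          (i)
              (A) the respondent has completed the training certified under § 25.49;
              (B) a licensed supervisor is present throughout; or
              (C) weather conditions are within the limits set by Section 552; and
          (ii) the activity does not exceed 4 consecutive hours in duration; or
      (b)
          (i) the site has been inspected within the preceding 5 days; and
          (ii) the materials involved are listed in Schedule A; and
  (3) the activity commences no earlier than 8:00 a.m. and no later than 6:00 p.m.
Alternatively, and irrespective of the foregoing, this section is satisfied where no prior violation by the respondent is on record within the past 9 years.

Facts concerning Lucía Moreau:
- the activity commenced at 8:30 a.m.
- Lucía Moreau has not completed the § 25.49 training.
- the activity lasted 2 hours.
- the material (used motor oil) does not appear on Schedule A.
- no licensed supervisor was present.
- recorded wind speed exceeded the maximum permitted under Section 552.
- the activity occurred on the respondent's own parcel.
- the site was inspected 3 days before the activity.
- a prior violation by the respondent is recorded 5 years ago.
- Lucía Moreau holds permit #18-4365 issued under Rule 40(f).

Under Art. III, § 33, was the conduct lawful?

No — unlawful.

(1) holds permit — met.
(A) training certified — fails.
(B) supervisor present — fails.
(C) weather ok — fails.
(i) = F OR F OR F = false.
(ii) ≤ 4 hrs duration — met.
(a) = F AND T = false.
(i) site inspected — met.
(ii) Schedule A material — not satisfied.
(b): T AND F → false.
(2): F OR F → false.
(3) start within hours — met.
So Overall is not satisfied (T AND F AND T).
Exception (no prior violation) — not satisfied.
Result: main false OR exception false → false.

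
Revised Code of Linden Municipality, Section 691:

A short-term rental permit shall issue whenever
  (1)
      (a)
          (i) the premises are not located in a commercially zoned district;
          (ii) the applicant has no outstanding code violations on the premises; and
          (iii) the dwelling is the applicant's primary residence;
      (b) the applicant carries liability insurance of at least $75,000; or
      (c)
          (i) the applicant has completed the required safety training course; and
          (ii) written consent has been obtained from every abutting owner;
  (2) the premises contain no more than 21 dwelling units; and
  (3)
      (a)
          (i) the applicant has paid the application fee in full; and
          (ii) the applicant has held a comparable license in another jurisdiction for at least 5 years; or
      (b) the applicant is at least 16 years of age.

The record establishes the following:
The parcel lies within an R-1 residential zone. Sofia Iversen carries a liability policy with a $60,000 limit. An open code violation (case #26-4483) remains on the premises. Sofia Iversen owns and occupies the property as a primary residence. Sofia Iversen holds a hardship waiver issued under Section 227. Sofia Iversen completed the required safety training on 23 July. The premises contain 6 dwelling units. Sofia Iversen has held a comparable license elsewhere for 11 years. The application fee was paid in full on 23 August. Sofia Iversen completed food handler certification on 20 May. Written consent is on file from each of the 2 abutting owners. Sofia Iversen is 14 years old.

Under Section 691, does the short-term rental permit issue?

(i) not (commercially zoned) — satisfied.
(ii) no code violations — not met.
(iii) primary residence — satisfied.
(a) = T AND F AND T = false.
(b) insurance ≥ $75,000 — not satisfied.
(i) safety training — satisfied.
(ii) all abutters consent — holds.
(c): T AND T → true.
So (1) is satisfied (F OR F OR T).
(2) ≤ 21 units — satisfied.
(i) fee paid — satisfied.
(ii) prior license ≥ 5 yr — satisfied.
(a): T AND T → true.
(b) age ≥ 16 — fails.
(3) = T OR F = true.
Overall = T AND T AND T = true.

Yes — granted.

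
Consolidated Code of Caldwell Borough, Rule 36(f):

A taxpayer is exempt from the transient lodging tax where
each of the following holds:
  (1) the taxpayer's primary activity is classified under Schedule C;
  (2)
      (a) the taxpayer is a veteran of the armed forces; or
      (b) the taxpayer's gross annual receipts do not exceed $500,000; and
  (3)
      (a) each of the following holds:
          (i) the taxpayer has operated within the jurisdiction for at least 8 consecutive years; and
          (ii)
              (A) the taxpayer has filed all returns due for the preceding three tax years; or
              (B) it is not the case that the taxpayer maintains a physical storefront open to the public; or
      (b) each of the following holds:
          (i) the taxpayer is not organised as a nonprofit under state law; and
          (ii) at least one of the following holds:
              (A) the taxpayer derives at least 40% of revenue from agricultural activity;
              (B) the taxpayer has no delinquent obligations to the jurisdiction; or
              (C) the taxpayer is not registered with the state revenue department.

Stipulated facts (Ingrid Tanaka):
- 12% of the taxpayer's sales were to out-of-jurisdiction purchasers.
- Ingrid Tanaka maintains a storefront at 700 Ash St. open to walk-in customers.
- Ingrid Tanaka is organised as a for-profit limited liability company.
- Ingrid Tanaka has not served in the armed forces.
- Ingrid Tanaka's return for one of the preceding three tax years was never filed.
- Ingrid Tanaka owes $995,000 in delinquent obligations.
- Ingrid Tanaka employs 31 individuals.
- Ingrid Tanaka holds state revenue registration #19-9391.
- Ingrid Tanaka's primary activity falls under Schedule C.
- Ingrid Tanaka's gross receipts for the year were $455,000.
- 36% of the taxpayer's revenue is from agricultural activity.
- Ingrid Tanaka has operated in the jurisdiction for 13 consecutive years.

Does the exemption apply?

(1) Schedule C activity — satisfied.
(a) veteran — fails.
(b) receipts ≤ $500,000 — holds.
(2): F OR T → true.
(i) ≥ 8 yrs in jurisdiction — holds.
(A) returns current — fails.
(B) not (has storefront) — not met.
So (ii) is not satisfied (F OR F).
(a): T AND F → false.
(i) not (nonprofit) — holds.
(A) ≥40% agricultural — not satisfied.
(B) no delinquency — not met.
(C) not (state-registered) — not met.
(ii) = F OR F OR F = false.
So (b) is not satisfied (T AND F).
(3) = F OR F = false.
So Overall is not satisfied (T AND T AND F).

No — not exempt.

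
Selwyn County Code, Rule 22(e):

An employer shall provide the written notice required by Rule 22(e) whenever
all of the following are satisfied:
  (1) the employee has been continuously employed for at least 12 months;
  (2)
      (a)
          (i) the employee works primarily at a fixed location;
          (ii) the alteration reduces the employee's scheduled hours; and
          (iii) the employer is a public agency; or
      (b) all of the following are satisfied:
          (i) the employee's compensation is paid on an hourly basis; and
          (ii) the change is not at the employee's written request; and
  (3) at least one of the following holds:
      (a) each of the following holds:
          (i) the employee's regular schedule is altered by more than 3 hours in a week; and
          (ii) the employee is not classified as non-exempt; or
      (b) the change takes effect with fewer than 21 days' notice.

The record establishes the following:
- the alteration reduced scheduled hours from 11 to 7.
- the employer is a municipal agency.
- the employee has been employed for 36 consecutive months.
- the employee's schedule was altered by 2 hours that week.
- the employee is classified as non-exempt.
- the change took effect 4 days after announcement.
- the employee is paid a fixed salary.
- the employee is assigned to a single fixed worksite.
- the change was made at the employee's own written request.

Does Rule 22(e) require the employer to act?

Yes — required.

(1) tenure ≥ 12 mo. — holds.
(i) fixed location — satisfied.
(ii) hours reduced — met.
(iii) public agency — satisfied.
(a) = T AND T AND T = true.
(i) hourly-paid — not satisfied.
(ii) not employee-requested — not met.
(b): F AND F → false.
(2): T OR F → true.
(i) schedule shift > 3h — not satisfied.
(ii) not (non-exempt) — fails.
So (a) is not satisfied (F AND F).
(b) < 21 days' notice — met.
(3): F OR T → true.
So Overall is satisfied (T AND T AND T).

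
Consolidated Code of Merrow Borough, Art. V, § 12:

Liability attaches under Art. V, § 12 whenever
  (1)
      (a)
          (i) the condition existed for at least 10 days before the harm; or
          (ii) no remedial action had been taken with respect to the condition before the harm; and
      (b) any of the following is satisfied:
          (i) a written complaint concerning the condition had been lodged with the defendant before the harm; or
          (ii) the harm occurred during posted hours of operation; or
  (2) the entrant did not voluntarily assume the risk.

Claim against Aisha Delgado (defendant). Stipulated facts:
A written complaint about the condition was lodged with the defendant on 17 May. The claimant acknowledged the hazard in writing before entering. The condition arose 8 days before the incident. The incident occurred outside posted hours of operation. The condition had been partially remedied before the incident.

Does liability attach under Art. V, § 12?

No — not liable.

(i) condition ≥10 days old — not satisfied.
(ii) no remedial action — fails.
(a) = F OR F = false.
(i) complaint lodged — holds.
(ii) during posted hours — not satisfied.
(b): T OR F → true.
So (1) is not satisfied (F AND T).
(2) no assumed risk — fails.
Overall: F OR F → false.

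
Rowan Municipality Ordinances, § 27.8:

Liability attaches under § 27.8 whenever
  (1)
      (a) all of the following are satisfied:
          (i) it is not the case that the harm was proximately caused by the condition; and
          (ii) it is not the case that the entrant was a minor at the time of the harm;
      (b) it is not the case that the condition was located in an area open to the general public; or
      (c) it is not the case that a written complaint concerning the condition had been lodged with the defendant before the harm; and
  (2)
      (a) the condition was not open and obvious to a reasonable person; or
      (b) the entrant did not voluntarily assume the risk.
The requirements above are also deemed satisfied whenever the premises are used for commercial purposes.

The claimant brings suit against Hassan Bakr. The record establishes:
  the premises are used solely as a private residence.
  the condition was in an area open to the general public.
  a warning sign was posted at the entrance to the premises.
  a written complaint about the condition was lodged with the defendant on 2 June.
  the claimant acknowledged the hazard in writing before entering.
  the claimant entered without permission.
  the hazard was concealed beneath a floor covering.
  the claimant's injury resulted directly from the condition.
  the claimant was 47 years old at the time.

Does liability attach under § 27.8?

(i) not (proximate cause) — not met.
(ii) not (entrant a minor) — satisfied.
(a): F AND T → false.
(b) not (public area) — not satisfied.
(c) not (complaint lodged) — not met.
So (1) is not satisfied (F OR F OR F).
(a) not open/obvious — satisfied.
(b) no assumed risk — not satisfied.
(2) = T OR F = true.
So Overall is not satisfied (F AND T).
Exception (commercial use) — not satisfied.
Result: main false OR exception false → false.

No — not liable.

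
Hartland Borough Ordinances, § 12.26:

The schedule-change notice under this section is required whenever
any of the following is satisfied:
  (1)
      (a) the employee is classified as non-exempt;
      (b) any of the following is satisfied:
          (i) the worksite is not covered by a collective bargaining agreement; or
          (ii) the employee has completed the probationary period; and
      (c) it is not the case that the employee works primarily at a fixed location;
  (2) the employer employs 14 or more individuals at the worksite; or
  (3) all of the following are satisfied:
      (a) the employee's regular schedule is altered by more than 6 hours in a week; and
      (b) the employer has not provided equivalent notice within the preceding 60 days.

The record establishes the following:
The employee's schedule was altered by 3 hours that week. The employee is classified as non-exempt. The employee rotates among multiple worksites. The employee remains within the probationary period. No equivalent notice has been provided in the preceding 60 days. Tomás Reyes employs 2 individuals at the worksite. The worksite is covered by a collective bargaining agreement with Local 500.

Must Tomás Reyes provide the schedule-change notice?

(a) non-exempt — satisfied.
(i) no CBA — not met.
(ii) past probation — not satisfied.
(b): F OR F → false.
(c) not (fixed location) — satisfied.
So (1) is not satisfied (T AND F AND T).
(2) ≥ 14 at site — not met.
(a) schedule shift > 6h — fails.
(b) no recent notice — holds.
(3) = F AND T = false.
Overall: F OR F OR F → false.

No — not required.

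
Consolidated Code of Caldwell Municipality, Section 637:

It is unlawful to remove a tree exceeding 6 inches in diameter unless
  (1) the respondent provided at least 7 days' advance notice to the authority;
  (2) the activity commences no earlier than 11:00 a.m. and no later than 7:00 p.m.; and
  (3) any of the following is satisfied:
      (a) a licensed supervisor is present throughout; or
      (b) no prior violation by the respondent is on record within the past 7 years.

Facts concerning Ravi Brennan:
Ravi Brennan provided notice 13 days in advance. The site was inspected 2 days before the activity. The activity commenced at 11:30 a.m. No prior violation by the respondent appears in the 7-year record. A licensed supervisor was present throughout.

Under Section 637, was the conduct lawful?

Yes — lawful.

(1) ≥7 days' notice — satisfied.
(2) start within hours — met.
(a) supervisor present — satisfied.
(b) no prior violation — satisfied.
So (3) is satisfied (T OR T).
Overall = T AND T AND T = true.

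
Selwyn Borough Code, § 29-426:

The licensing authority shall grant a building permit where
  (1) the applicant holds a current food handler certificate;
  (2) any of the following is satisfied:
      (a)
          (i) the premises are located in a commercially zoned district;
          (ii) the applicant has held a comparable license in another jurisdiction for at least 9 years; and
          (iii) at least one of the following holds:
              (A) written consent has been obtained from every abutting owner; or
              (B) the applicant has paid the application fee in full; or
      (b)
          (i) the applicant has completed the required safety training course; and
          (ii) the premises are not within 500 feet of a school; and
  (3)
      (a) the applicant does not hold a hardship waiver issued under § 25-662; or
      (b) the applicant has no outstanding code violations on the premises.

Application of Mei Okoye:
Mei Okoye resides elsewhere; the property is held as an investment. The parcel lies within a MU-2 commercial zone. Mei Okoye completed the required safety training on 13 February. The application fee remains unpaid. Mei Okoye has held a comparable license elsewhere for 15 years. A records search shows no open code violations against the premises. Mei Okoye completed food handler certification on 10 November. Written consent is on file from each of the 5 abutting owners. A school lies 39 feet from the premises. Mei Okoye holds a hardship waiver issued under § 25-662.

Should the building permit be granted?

(1) food handler cert. — holds.
(i) commercially zoned — met.
(ii) prior license ≥ 9 yr — met.
(A) all abutters consent — holds.
(B) fee paid — fails.
So (iii) is satisfied (T OR F).
So (a) is satisfied (T AND T AND T).
(i) safety training — met.
(ii) ≥500 ft from school — fails.
(b): T AND F → false.
So (2) is satisfied (T OR F).
(a) not (hardship waiver) — not satisfied.
(b) no code violations — satisfied.
(3) = F OR T = true.
So Overall is satisfied (T AND T AND T).

Yes — granted.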